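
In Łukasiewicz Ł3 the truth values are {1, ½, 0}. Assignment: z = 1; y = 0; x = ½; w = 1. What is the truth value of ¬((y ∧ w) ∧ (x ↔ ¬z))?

y ∧ w = 0 ∧ 1 = 0
¬z = ¬1 = 0
x ↔ ¬z = ½ ↔ 0 = ½  [1 − |½−0|]
(y ∧ w) ∧ (x ↔ ¬z) = 0 ∧ ½ = 0
¬((y ∧ w) ∧ (x ↔ ¬z)) = ¬0 = 1

1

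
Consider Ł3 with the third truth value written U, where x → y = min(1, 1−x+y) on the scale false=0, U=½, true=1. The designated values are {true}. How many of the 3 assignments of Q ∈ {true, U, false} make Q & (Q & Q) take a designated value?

Q=true: true ✓
Q=U: U ·
Q=false: false ·

1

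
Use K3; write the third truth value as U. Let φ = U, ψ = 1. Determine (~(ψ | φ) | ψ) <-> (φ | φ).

ψ | φ = 1 | U = 1
~(ψ | φ) = ~1 = 0
~(ψ | φ) | ψ = 0 | 1 = 1
φ | φ = U | U = U
(~(ψ | φ) | ψ) <-> (φ | φ) = 1 <-> U = U

U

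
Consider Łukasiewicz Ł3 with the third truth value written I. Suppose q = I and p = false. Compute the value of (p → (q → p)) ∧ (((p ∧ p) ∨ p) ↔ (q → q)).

q → p = I → false = I  [min(1, 1−½+0)]
p → (q → p) = false → I = true
p ∧ p = false ∧ false = false
(p ∧ p) ∨ p = false ∨ false = false
q → q = I → I = true
((p ∧ p) ∨ p) ↔ (q → q) = false ↔ true = false
(p → (q → p)) ∧ (((p ∧ p) ∨ p) ↔ (q → q)) = true ∧ false = false

false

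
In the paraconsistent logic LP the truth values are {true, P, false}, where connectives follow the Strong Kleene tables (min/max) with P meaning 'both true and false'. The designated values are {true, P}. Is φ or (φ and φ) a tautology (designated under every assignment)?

No

Countermodel: φ=false gives false, which is not designated.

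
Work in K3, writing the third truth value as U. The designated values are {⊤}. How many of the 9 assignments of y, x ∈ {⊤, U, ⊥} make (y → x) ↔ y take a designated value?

Designated under: (y=⊤, x=⊤).

1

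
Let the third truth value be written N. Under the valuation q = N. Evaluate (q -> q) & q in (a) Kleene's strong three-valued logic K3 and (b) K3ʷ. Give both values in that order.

N; N

In Kleene's strong three-valued logic K3: q -> q = N -> N = N
(q -> q) & q = N & N = N
In K3ʷ: q -> q = N -> N = N  [any arg is the third value ⇒ result is the third value]
(q -> q) & q = N & N = N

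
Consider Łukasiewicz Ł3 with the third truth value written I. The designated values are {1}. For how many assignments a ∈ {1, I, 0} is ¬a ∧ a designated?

a=1: 0 ·
a=I: I ·
a=0: 0 ·

0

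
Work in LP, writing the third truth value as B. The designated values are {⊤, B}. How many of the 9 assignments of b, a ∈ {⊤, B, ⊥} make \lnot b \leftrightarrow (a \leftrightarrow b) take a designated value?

Of the 9 assignments, 7 give a value in {⊤, B}.

7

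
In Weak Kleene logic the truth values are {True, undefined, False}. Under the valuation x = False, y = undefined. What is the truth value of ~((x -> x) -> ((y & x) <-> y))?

x -> x = False -> False = True
y & x = undefined & False = undefined
(y & x) <-> y = undefined <-> undefined = undefined
(x -> x) -> ((y & x) <-> y) = True -> undefined = undefined  [any arg is the third value ⇒ result is the third value]
~((x -> x) -> ((y & x) <-> y)) = ~undefined = undefined

undefined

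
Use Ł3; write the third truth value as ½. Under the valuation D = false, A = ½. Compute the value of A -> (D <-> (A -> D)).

A -> D = ½ -> false = ½  [min(1, 1−½+0)]
D <-> (A -> D) = false <-> ½ = ½
A -> (D <-> (A -> D)) = ½ -> ½ = true

true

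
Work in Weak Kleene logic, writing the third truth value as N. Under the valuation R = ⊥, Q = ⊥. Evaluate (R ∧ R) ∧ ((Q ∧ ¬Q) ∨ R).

⊥

R ∧ R = ⊥ ∧ ⊥ = ⊥
¬Q = ¬⊥ = ⊤
Q ∧ ¬Q = ⊥ ∧ ⊤ = ⊥
(Q ∧ ¬Q) ∨ R = ⊥ ∨ ⊥ = ⊥
(R ∧ R) ∧ ((Q ∧ ¬Q) ∨ R) = ⊥ ∧ ⊥ = ⊥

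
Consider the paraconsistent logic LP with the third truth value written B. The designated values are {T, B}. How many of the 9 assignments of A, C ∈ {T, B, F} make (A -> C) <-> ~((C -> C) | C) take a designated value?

5

Of the 9 assignments, 5 give a value in {T, B}.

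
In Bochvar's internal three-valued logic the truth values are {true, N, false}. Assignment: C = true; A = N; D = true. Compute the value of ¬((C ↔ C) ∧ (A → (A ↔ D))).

N

C ↔ C = true ↔ true = true
A ↔ D = N ↔ true = N
A → (A ↔ D) = N → N = N
(C ↔ C) ∧ (A → (A ↔ D)) = true ∧ N = N
¬((C ↔ C) ∧ (A → (A ↔ D))) = ¬N = N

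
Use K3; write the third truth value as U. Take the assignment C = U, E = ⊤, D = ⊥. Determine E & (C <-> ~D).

~D = ~⊥ = ⊤
C <-> ~D = U <-> ⊤ = U
E & (C <-> ~D) = ⊤ & U = U

U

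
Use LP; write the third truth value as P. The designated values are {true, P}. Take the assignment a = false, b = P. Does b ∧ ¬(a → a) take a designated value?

a → a = false → false = true
¬(a → a) = ¬true = false
b ∧ ¬(a → a) = P ∧ false = false
false ∉ {true, P}.

No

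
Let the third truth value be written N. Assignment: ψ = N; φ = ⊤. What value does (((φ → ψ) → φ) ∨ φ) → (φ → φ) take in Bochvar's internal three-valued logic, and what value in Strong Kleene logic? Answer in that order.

In Bochvar's internal three-valued logic: φ → ψ = ⊤ → N = N
(φ → ψ) → φ = N → ⊤ = N
((φ → ψ) → φ) ∨ φ = N ∨ ⊤ = N
φ → φ = ⊤ → ⊤ = ⊤
(((φ → ψ) → φ) ∨ φ) → (φ → φ) = N → ⊤ = N
In Strong Kleene logic: φ → ψ = ⊤ → N = N  [¬⊤ ∨ N]
(φ → ψ) → φ = N → ⊤ = ⊤
((φ → ψ) → φ) ∨ φ = ⊤ ∨ ⊤ = ⊤
φ → φ = ⊤ → ⊤ = ⊤
(((φ → ψ) → φ) ∨ φ) → (φ → φ) = ⊤ → ⊤ = ⊤
They differ because Bochvar's internal three-valued logic and Strong Kleene logic treat N differently under the binary connectives.

N; ⊤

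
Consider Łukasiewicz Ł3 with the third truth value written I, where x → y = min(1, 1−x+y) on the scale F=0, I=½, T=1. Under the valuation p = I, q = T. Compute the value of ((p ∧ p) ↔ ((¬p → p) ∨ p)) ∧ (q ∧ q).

I

p ∧ p = I ∧ I = I
¬p = ¬I = I
¬p → p = I → I = T
(¬p → p) ∨ p = T ∨ I = T
(p ∧ p) ↔ ((¬p → p) ∨ p) = I ↔ T = I
q ∧ q = T ∧ T = T
((p ∧ p) ↔ ((¬p → p) ∨ p)) ∧ (q ∧ q) = I ∧ T = I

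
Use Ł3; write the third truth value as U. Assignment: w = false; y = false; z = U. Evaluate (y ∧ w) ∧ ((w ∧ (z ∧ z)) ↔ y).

y ∧ w = false ∧ false = false
z ∧ z = U ∧ U = U
w ∧ (z ∧ z) = false ∧ U = false
(w ∧ (z ∧ z)) ↔ y = false ↔ false = true
(y ∧ w) ∧ ((w ∧ (z ∧ z)) ↔ y) = false ∧ true = false

false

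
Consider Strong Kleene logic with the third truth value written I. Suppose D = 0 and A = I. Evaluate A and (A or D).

A or D = I or 0 = I
A and (A or D) = I and I = I

I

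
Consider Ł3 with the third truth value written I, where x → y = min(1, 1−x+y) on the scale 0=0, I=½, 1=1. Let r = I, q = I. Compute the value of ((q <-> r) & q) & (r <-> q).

I

q <-> r = I <-> I = 1
(q <-> r) & q = 1 & I = I
r <-> q = I <-> I = 1
((q <-> r) & q) & (r <-> q) = I & 1 = I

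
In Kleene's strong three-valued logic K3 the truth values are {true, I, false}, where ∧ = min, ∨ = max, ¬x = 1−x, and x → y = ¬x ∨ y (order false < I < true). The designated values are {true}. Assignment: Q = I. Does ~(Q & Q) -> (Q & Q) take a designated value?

Q & Q = I & I = I
~(Q & Q) = ~I = I
Q & Q = I & I = I
~(Q & Q) -> (Q & Q) = I -> I = I  [~I | I]
I ∉ {true}.

No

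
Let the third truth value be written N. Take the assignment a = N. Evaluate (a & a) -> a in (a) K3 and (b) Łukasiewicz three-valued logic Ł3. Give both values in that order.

In K3: a & a = N & N = N
(a & a) -> a = N -> N = N  [~N | N]
In Łukasiewicz three-valued logic Ł3: a & a = N & N = N
(a & a) -> a = N -> N = true  [min(1, 1−½+½)]
They differ because K3 and Łukasiewicz three-valued logic Ł3 treat N differently under implication.

N; true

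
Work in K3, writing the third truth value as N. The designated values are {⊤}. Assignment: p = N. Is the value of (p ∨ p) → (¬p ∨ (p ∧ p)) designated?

No

p ∨ p = N ∨ N = N
¬p = ¬N = N
p ∧ p = N ∧ N = N
¬p ∨ (p ∧ p) = N ∨ N = N
(p ∨ p) → (¬p ∨ (p ∧ p)) = N → N = N  [¬N ∨ N]
N ∉ {⊤}.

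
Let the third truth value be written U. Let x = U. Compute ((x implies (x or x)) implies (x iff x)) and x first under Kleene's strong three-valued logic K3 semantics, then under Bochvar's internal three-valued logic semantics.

U; U

In Kleene's strong three-valued logic K3: x or x = U or U = U
x implies (x or x) = U implies U = U
x iff x = U iff U = U
(x implies (x or x)) implies (x iff x) = U implies U = U
((x implies (x or x)) implies (x iff x)) and x = U and U = U
In Bochvar's internal three-valued logic: x or x = U or U = U
x implies (x or x) = U implies U = U  [any arg is the third value ⇒ result is the third value]
x iff x = U iff U = U
(x implies (x or x)) implies (x iff x) = U implies U = U
((x implies (x or x)) implies (x iff x)) and x = U and U = U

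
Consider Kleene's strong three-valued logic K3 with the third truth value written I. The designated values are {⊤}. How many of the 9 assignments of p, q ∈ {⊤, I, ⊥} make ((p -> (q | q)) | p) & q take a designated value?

3

Designated under: (p=⊤, q=⊤); (p=I, q=⊤); (p=⊥, q=⊤).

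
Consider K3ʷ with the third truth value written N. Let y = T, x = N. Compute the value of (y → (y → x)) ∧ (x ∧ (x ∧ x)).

y → x = T → N = N
y → (y → x) = T → N = N
x ∧ x = N ∧ N = N
x ∧ (x ∧ x) = N ∧ N = N
(y → (y → x)) ∧ (x ∧ (x ∧ x)) = N ∧ N = N

N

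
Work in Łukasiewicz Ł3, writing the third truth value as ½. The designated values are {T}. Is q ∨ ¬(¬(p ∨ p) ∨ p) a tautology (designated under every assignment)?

Countermodel: q=½, p=T gives ½, which is not designated.

No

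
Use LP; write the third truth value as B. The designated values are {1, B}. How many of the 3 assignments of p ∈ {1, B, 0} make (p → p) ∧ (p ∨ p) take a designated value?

2

p=1: 1 ✓
p=B: B ✓
p=0: 0 ·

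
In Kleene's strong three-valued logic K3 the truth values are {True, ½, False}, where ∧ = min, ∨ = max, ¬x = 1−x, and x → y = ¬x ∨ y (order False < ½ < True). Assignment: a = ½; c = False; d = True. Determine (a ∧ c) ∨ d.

a ∧ c = ½ ∧ False = False
(a ∧ c) ∨ d = False ∨ True = True

True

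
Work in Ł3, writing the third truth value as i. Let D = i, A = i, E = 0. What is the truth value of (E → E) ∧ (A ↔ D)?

1

E → E = 0 → 0 = 1
A ↔ D = i ↔ i = 1
(E → E) ∧ (A ↔ D) = 1 ∧ 1 = 1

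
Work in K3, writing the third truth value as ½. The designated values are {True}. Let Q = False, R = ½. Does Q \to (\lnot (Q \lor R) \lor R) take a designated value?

Yes

Q \lor R = False \lor ½ = ½
\lnot (Q \lor R) = \lnot ½ = ½
\lnot (Q \lor R) \lor R = ½ \lor ½ = ½
Q \to (\lnot (Q \lor R) \lor R) = False \to ½ = True
True ∈ {True}.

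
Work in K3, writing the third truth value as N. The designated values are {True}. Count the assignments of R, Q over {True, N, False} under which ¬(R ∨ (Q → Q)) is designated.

Of the 9 assignments, 0 give a value in {True}.

0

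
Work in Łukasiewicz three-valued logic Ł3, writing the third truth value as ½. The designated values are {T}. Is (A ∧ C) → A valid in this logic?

Every assignment of A, C over {T, ½, F} gives a value in {T}.
In particular, with A=½, C=½: (A ∧ C) → A = T.

Yes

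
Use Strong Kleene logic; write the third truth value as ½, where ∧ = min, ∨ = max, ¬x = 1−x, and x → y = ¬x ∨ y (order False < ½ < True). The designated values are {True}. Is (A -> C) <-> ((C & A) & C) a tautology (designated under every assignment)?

Countermodel: A=True, C=½ gives ½, which is not designated.

No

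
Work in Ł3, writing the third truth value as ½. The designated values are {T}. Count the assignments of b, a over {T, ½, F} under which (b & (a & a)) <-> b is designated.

Of the 9 assignments, 6 give a value in {T}.

6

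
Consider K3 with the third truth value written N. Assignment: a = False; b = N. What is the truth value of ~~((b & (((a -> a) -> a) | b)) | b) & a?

a -> a = False -> False = True
(a -> a) -> a = True -> False = False
((a -> a) -> a) | b = False | N = N
b & (((a -> a) -> a) | b) = N & N = N
(b & (((a -> a) -> a) | b)) | b = N | N = N
~((b & (((a -> a) -> a) | b)) | b) = ~N = N
~~((b & (((a -> a) -> a) | b)) | b) = ~N = N
~~((b & (((a -> a) -> a) | b)) | b) & a = N & False = False

False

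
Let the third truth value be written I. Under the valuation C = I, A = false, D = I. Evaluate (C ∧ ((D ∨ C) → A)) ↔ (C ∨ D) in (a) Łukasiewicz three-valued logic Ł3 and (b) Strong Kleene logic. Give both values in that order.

true; I

In Łukasiewicz three-valued logic Ł3: D ∨ C = I ∨ I = I
(D ∨ C) → A = I → false = I  [min(1, 1−½+0)]
C ∧ ((D ∨ C) → A) = I ∧ I = I
C ∨ D = I ∨ I = I
(C ∧ ((D ∨ C) → A)) ↔ (C ∨ D) = I ↔ I = true
In Strong Kleene logic: D ∨ C = I ∨ I = I
(D ∨ C) → A = I → false = I  [¬I ∨ false]
C ∧ ((D ∨ C) → A) = I ∧ I = I
C ∨ D = I ∨ I = I
(C ∧ ((D ∨ C) → A)) ↔ (C ∨ D) = I ↔ I = I
They differ because Łukasiewicz three-valued logic Ł3 and Strong Kleene logic treat I differently under implication.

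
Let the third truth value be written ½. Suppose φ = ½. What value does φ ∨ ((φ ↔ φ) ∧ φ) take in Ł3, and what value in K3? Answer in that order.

In Ł3: φ ↔ φ = ½ ↔ ½ = True  [1 − |½−½|]
(φ ↔ φ) ∧ φ = True ∧ ½ = ½
φ ∨ ((φ ↔ φ) ∧ φ) = ½ ∨ ½ = ½
In K3: φ ↔ φ = ½ ↔ ½ = ½
(φ ↔ φ) ∧ φ = ½ ∧ ½ = ½
φ ∨ ((φ ↔ φ) ∧ φ) = ½ ∨ ½ = ½

½; ½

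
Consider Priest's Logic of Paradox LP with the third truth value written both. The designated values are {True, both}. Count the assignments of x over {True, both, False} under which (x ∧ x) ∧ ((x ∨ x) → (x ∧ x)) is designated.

2

x=True: True ✓
x=both: both ✓
x=False: False ·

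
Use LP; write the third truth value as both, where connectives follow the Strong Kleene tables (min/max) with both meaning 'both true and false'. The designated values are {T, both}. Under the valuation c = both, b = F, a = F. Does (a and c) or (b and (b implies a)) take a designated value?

No

a and c = F and both = F
b implies a = F implies F = T
b and (b implies a) = F and T = F
(a and c) or (b and (b implies a)) = F or F = F
F ∉ {T, both}.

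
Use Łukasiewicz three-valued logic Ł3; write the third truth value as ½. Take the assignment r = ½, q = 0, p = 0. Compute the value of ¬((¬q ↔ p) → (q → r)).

¬q = ¬0 = 1
¬q ↔ p = 1 ↔ 0 = 0
q → r = 0 → ½ = 1  [min(1, 1−0+½)]
(¬q ↔ p) → (q → r) = 0 → 1 = 1
¬((¬q ↔ p) → (q → r)) = ¬1 = 0

0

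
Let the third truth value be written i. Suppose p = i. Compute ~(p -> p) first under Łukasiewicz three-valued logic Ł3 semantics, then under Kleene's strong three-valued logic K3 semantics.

In Łukasiewicz three-valued logic Ł3: p -> p = i -> i = 1  [min(1, 1−½+½)]
~(p -> p) = ~1 = 0
In Kleene's strong three-valued logic K3: p -> p = i -> i = i  [~i | i]
~(p -> p) = ~i = i
They differ because Łukasiewicz three-valued logic Ł3 and Kleene's strong three-valued logic K3 treat i differently under implication.

0; i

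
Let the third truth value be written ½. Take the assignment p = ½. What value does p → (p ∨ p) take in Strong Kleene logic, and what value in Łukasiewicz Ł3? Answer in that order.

In Strong Kleene logic: p ∨ p = ½ ∨ ½ = ½
p → (p ∨ p) = ½ → ½ = ½  [¬½ ∨ ½]
In Łukasiewicz Ł3: p ∨ p = ½ ∨ ½ = ½
p → (p ∨ p) = ½ → ½ = 1  [min(1, 1−½+½)]
They differ because Strong Kleene logic and Łukasiewicz Ł3 treat ½ differently under implication.

½; 1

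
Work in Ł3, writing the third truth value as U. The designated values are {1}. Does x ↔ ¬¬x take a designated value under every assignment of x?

Every assignment of x over {1, U, 0} gives a value in {1}.
In particular, with x=U: x ↔ ¬¬x = 1.

Yes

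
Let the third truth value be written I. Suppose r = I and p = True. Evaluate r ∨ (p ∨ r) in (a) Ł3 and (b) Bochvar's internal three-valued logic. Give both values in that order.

In Ł3: p ∨ r = True ∨ I = True
r ∨ (p ∨ r) = I ∨ True = True
In Bochvar's internal three-valued logic: p ∨ r = True ∨ I = I
r ∨ (p ∨ r) = I ∨ I = I
They differ because Ł3 and Bochvar's internal three-valued logic treat I differently under the binary connectives.

True; I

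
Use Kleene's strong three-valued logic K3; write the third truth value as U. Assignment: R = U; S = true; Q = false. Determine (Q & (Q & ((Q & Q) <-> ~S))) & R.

false

Q & Q = false & false = false
~S = ~true = false
(Q & Q) <-> ~S = false <-> false = true
Q & ((Q & Q) <-> ~S) = false & true = false
Q & (Q & ((Q & Q) <-> ~S)) = false & false = false
(Q & (Q & ((Q & Q) <-> ~S))) & R = false & U = false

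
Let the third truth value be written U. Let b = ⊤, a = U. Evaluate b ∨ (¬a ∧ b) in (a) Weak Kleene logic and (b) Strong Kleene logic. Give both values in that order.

In Weak Kleene logic: ¬a = ¬U = U
¬a ∧ b = U ∧ ⊤ = U
b ∨ (¬a ∧ b) = ⊤ ∨ U = U
In Strong Kleene logic: ¬a = ¬U = U
¬a ∧ b = U ∧ ⊤ = U
b ∨ (¬a ∧ b) = ⊤ ∨ U = ⊤
They differ because Weak Kleene logic and Strong Kleene logic treat U differently under the binary connectives.

U; ⊤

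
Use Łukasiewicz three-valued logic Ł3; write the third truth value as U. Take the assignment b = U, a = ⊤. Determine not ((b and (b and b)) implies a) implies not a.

b and b = U and U = U
b and (b and b) = U and U = U
(b and (b and b)) implies a = U implies ⊤ = ⊤  [min(1, 1−½+1)]
not ((b and (b and b)) implies a) = not ⊤ = ⊥
not a = not ⊤ = ⊥
not ((b and (b and b)) implies a) implies not a = ⊥ implies ⊥ = ⊤

⊤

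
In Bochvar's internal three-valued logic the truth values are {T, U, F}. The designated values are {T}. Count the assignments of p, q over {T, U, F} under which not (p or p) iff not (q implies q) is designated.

Designated under: (p=T, q=T); (p=T, q=F).

2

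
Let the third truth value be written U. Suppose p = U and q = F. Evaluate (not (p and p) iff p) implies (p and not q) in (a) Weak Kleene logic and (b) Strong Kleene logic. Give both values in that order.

In Weak Kleene logic: p and p = U and U = U
not (p and p) = not U = U
not (p and p) iff p = U iff U = U
not q = not F = T
p and not q = U and T = U
(not (p and p) iff p) implies (p and not q) = U implies U = U  [any arg is the third value ⇒ result is the third value]
In Strong Kleene logic: p and p = U and U = U
not (p and p) = not U = U
not (p and p) iff p = U iff U = U
not q = not F = T
p and not q = U and T = U
(not (p and p) iff p) implies (p and not q) = U implies U = U  [not U or U]

U; U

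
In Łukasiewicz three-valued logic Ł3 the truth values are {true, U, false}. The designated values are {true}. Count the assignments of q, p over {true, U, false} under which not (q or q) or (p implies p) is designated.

9

Of the 9 assignments, 9 give a value in {true}.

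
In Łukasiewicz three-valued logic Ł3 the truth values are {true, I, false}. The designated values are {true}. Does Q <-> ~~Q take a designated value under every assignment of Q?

Every assignment of Q over {true, I, false} gives a value in {true}.
In particular, with Q=I: Q <-> ~~Q = true.

Yes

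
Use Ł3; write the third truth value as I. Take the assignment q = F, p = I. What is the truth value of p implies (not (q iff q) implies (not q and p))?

q iff q = F iff F = T
not (q iff q) = not T = F
not q = not F = T
not q and p = T and I = I
not (q iff q) implies (not q and p) = F implies I = T  [min(1, 1−0+½)]
p implies (not (q iff q) implies (not q and p)) = I implies T = T

T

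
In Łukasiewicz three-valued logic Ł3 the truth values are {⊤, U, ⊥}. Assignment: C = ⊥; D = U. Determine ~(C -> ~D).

~D = ~U = U
C -> ~D = ⊥ -> U = ⊤  [min(1, 1−0+½)]
~(C -> ~D) = ~⊤ = ⊥

⊥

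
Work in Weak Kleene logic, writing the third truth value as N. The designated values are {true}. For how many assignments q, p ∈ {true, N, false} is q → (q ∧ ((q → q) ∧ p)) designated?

3

Designated under: (q=true, p=true); (q=false, p=true); (q=false, p=false).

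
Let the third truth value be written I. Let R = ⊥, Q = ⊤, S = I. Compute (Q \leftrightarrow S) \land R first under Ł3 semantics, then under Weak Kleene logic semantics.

⊥; I

In Ł3: Q \leftrightarrow S = ⊤ \leftrightarrow I = I  [1 − |1−½|]
(Q \leftrightarrow S) \land R = I \land ⊥ = ⊥
In Weak Kleene logic: Q \leftrightarrow S = ⊤ \leftrightarrow I = I
(Q \leftrightarrow S) \land R = I \land ⊥ = I
They differ because Ł3 and Weak Kleene logic treat I differently under the binary connectives.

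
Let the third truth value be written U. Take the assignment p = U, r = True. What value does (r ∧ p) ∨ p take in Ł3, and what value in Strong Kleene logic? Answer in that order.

U; U

In Ł3: r ∧ p = True ∧ U = U
(r ∧ p) ∨ p = U ∨ U = U
In Strong Kleene logic: r ∧ p = True ∧ U = U
(r ∧ p) ∨ p = U ∨ U = U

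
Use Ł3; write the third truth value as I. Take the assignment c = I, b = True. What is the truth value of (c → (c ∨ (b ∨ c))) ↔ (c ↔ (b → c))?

True

b ∨ c = True ∨ I = True
c ∨ (b ∨ c) = I ∨ True = True
c → (c ∨ (b ∨ c)) = I → True = True  [min(1, 1−½+1)]
b → c = True → I = I
c ↔ (b → c) = I ↔ I = True
(c → (c ∨ (b ∨ c))) ↔ (c ↔ (b → c)) = True ↔ True = True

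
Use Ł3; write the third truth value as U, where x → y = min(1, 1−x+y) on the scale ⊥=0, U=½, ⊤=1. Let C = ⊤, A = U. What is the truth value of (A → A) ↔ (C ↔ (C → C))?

⊤

A → A = U → U = ⊤  [min(1, 1−½+½)]
C → C = ⊤ → ⊤ = ⊤
C ↔ (C → C) = ⊤ ↔ ⊤ = ⊤
(A → A) ↔ (C ↔ (C → C)) = ⊤ ↔ ⊤ = ⊤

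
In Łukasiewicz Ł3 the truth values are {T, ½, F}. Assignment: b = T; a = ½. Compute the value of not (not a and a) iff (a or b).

½

not a = not ½ = ½
not a and a = ½ and ½ = ½
not (not a and a) = not ½ = ½
a or b = ½ or T = T
not (not a and a) iff (a or b) = ½ iff T = ½  [1 − |½−1|]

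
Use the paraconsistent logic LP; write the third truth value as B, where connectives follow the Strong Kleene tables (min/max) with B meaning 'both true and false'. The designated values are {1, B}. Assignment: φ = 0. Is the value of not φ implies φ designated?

not φ = not 0 = 1
not φ implies φ = 1 implies 0 = 0
0 ∉ {1, B}.

No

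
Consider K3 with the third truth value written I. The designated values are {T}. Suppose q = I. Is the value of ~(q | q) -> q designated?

q | q = I | I = I
~(q | q) = ~I = I
~(q | q) -> q = I -> I = I  [~I | I]
I ∉ {T}.

No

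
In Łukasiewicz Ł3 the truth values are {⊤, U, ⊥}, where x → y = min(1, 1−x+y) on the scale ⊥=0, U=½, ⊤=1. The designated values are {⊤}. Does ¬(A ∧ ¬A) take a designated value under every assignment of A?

Countermodel: A=U gives U, which is not designated.

No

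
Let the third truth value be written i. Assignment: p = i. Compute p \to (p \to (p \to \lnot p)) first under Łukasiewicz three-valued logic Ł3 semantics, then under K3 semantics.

⊤; i

In Łukasiewicz three-valued logic Ł3: \lnot p = \lnot i = i
p \to \lnot p = i \to i = ⊤
p \to (p \to \lnot p) = i \to ⊤ = ⊤
p \to (p \to (p \to \lnot p)) = i \to ⊤ = ⊤
In K3: \lnot p = \lnot i = i
p \to \lnot p = i \to i = i  [\lnot i \lor i]
p \to (p \to \lnot p) = i \to i = i
p \to (p \to (p \to \lnot p)) = i \to i = i
They differ because Łukasiewicz three-valued logic Ł3 and K3 treat i differently under implication.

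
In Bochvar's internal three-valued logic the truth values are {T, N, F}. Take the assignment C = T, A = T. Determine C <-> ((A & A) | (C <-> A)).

T

A & A = T & T = T
C <-> A = T <-> T = T
(A & A) | (C <-> A) = T | T = T
C <-> ((A & A) | (C <-> A)) = T <-> T = T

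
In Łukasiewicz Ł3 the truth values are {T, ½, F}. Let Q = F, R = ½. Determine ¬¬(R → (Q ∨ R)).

T

Q ∨ R = F ∨ ½ = ½
R → (Q ∨ R) = ½ → ½ = T  [min(1, 1−½+½)]
¬(R → (Q ∨ R)) = ¬T = F
¬¬(R → (Q ∨ R)) = ¬F = T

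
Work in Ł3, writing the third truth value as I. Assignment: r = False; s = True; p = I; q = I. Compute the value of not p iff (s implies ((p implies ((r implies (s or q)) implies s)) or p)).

I

not p = not I = I
s or q = True or I = True
r implies (s or q) = False implies True = True
(r implies (s or q)) implies s = True implies True = True
p implies ((r implies (s or q)) implies s) = I implies True = True
(p implies ((r implies (s or q)) implies s)) or p = True or I = True
s implies ((p implies ((r implies (s or q)) implies s)) or p) = True implies True = True
not p iff (s implies ((p implies ((r implies (s or q)) implies s)) or p)) = I iff True = I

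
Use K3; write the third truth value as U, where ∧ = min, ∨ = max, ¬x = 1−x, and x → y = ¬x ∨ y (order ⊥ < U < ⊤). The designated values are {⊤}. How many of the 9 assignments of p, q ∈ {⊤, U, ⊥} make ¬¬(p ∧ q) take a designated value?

Designated under: (p=⊤, q=⊤).

1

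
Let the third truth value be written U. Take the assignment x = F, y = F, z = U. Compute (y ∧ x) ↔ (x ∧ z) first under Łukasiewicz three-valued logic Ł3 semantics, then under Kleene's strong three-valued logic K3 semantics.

In Łukasiewicz three-valued logic Ł3: y ∧ x = F ∧ F = F
x ∧ z = F ∧ U = F
(y ∧ x) ↔ (x ∧ z) = F ↔ F = T
In Kleene's strong three-valued logic K3: y ∧ x = F ∧ F = F
x ∧ z = F ∧ U = F
(y ∧ x) ↔ (x ∧ z) = F ↔ F = T

T; T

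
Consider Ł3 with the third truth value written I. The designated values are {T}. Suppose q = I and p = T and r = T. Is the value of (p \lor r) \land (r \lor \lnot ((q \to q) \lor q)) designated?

Yes

p \lor r = T \lor T = T
q \to q = I \to I = T
(q \to q) \lor q = T \lor I = T
\lnot ((q \to q) \lor q) = \lnot T = F
r \lor \lnot ((q \to q) \lor q) = T \lor F = T
(p \lor r) \land (r \lor \lnot ((q \to q) \lor q)) = T \land T = T
T ∈ {T}.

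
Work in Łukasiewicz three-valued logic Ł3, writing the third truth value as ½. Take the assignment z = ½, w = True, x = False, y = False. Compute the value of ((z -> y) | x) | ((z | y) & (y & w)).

½

z -> y = ½ -> False = ½
(z -> y) | x = ½ | False = ½
z | y = ½ | False = ½
y & w = False & True = False
(z | y) & (y & w) = ½ & False = False
((z -> y) | x) | ((z | y) & (y & w)) = ½ | False = ½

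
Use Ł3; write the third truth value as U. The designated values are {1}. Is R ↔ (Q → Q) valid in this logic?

Countermodel: R=U, Q=1 gives U, which is not designated.

No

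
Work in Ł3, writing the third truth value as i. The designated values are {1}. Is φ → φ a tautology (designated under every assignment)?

Yes

Every assignment of φ over {1, i, 0} gives a value in {1}.
In particular, with φ=i: φ → φ = 1.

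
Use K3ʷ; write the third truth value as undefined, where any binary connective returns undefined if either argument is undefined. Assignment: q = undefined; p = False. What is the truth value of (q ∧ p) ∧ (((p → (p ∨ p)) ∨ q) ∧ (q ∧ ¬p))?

q ∧ p = undefined ∧ False = undefined
p ∨ p = False ∨ False = False
p → (p ∨ p) = False → False = True
(p → (p ∨ p)) ∨ q = True ∨ undefined = undefined
¬p = ¬False = True
q ∧ ¬p = undefined ∧ True = undefined
((p → (p ∨ p)) ∨ q) ∧ (q ∧ ¬p) = undefined ∧ undefined = undefined
(q ∧ p) ∧ (((p → (p ∨ p)) ∨ q) ∧ (q ∧ ¬p)) = undefined ∧ undefined = undefined

undefined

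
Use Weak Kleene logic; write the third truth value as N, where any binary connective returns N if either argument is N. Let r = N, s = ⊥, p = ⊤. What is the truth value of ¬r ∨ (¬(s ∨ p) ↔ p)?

N

¬r = ¬N = N
s ∨ p = ⊥ ∨ ⊤ = ⊤
¬(s ∨ p) = ¬⊤ = ⊥
¬(s ∨ p) ↔ p = ⊥ ↔ ⊤ = ⊥
¬r ∨ (¬(s ∨ p) ↔ p) = N ∨ ⊥ = N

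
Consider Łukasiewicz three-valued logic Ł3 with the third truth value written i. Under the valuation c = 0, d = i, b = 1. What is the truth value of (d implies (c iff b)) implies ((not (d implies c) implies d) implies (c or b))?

1

c iff b = 0 iff 1 = 0
d implies (c iff b) = i implies 0 = i  [min(1, 1−½+0)]
d implies c = i implies 0 = i
not (d implies c) = not i = i
not (d implies c) implies d = i implies i = 1
c or b = 0 or 1 = 1
(not (d implies c) implies d) implies (c or b) = 1 implies 1 = 1
(d implies (c iff b)) implies ((not (d implies c) implies d) implies (c or b)) = i implies 1 = 1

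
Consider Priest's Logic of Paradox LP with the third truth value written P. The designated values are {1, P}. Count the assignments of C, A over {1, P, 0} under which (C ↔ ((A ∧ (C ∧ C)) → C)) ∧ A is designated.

Designated under: (C=1, A=1); (C=1, A=P); (C=P, A=1); (C=P, A=P).

4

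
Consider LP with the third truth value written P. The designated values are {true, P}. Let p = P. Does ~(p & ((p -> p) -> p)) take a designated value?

Yes

p -> p = P -> P = P  [~P | P]
(p -> p) -> p = P -> P = P
p & ((p -> p) -> p) = P & P = P
~(p & ((p -> p) -> p)) = ~P = P
P ∈ {true, P}.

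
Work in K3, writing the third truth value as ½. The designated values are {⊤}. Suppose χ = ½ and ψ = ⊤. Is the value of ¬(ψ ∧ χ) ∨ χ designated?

No

ψ ∧ χ = ⊤ ∧ ½ = ½
¬(ψ ∧ χ) = ¬½ = ½
¬(ψ ∧ χ) ∨ χ = ½ ∨ ½ = ½
½ ∉ {⊤}.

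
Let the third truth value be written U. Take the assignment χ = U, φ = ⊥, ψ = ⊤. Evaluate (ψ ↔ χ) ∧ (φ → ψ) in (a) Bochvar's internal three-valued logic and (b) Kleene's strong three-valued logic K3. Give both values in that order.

U; U

In Bochvar's internal three-valued logic: ψ ↔ χ = ⊤ ↔ U = U
φ → ψ = ⊥ → ⊤ = ⊤
(ψ ↔ χ) ∧ (φ → ψ) = U ∧ ⊤ = U
In Kleene's strong three-valued logic K3: ψ ↔ χ = ⊤ ↔ U = U
φ → ψ = ⊥ → ⊤ = ⊤
(ψ ↔ χ) ∧ (φ → ψ) = U ∧ ⊤ = U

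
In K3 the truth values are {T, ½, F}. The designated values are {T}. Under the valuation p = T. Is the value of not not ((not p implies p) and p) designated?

Yes

not p = not T = F
not p implies p = F implies T = T
(not p implies p) and p = T and T = T
not ((not p implies p) and p) = not T = F
not not ((not p implies p) and p) = not F = T
T ∈ {T}.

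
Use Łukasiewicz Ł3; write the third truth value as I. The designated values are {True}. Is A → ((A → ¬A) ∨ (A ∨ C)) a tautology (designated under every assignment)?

Yes

Every assignment of A, C over {True, I, False} gives a value in {True}.
In particular, with A=I, C=I: A → ((A → ¬A) ∨ (A ∨ C)) = True.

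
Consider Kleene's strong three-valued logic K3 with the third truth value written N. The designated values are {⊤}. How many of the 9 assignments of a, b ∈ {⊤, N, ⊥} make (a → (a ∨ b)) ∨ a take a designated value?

7

Of the 9 assignments, 7 give a value in {⊤}.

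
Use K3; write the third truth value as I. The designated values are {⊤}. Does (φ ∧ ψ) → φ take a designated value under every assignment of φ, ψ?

No

Countermodel: φ=I, ψ=⊤ gives I, which is not designated.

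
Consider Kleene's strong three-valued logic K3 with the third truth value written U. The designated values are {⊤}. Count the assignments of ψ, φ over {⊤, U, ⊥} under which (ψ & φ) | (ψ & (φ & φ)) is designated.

Designated under: (ψ=⊤, φ=⊤).

1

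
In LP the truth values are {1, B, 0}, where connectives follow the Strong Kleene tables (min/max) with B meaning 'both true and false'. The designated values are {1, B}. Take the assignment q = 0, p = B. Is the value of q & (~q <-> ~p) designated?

~q = ~0 = 1
~p = ~B = B
~q <-> ~p = 1 <-> B = B
q & (~q <-> ~p) = 0 & B = 0
0 ∉ {1, B}.

No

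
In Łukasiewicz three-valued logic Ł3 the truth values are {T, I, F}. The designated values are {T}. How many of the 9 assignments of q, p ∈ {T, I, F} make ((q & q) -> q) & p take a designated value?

3

Designated under: (q=T, p=T); (q=I, p=T); (q=F, p=T).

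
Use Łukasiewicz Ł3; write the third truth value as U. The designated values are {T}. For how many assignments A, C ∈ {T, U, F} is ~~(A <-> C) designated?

3

Designated under: (A=T, C=T); (A=U, C=U); (A=F, C=F).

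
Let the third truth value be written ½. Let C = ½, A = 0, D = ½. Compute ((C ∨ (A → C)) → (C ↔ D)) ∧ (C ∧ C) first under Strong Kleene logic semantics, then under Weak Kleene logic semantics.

In Strong Kleene logic: A → C = 0 → ½ = 1  [¬0 ∨ ½]
C ∨ (A → C) = ½ ∨ 1 = 1
C ↔ D = ½ ↔ ½ = ½
(C ∨ (A → C)) → (C ↔ D) = 1 → ½ = ½
C ∧ C = ½ ∧ ½ = ½
((C ∨ (A → C)) → (C ↔ D)) ∧ (C ∧ C) = ½ ∧ ½ = ½
In Weak Kleene logic: A → C = 0 → ½ = ½  [any arg is the third value ⇒ result is the third value]
C ∨ (A → C) = ½ ∨ ½ = ½
C ↔ D = ½ ↔ ½ = ½
(C ∨ (A → C)) → (C ↔ D) = ½ → ½ = ½
C ∧ C = ½ ∧ ½ = ½
((C ∨ (A → C)) → (C ↔ D)) ∧ (C ∧ C) = ½ ∧ ½ = ½

½; ½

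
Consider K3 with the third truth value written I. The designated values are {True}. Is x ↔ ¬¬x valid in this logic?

Countermodel: x=I gives I, which is not designated.

No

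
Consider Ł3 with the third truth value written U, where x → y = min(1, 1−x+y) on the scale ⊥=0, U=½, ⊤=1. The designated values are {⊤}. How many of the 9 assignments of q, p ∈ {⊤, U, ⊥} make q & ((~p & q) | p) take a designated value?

Designated under: (q=⊤, p=⊤); (q=⊤, p=⊥).

2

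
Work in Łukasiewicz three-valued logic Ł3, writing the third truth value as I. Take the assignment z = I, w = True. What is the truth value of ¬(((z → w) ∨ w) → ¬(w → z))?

z → w = I → True = True  [min(1, 1−½+1)]
(z → w) ∨ w = True ∨ True = True
w → z = True → I = I
¬(w → z) = ¬I = I
((z → w) ∨ w) → ¬(w → z) = True → I = I
¬(((z → w) ∨ w) → ¬(w → z)) = ¬I = I

I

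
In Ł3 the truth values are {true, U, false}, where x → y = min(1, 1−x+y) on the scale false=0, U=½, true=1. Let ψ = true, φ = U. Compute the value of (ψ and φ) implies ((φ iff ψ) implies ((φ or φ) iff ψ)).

ψ and φ = true and U = U
φ iff ψ = U iff true = U
φ or φ = U or U = U
(φ or φ) iff ψ = U iff true = U
(φ iff ψ) implies ((φ or φ) iff ψ) = U implies U = true
(ψ and φ) implies ((φ iff ψ) implies ((φ or φ) iff ψ)) = U implies true = true

true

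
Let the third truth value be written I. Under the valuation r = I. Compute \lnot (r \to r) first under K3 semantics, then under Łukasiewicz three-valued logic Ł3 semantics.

I; 0

In K3: r \to r = I \to I = I  [\lnot I \lor I]
\lnot (r \to r) = \lnot I = I
In Łukasiewicz three-valued logic Ł3: r \to r = I \to I = 1  [min(1, 1−½+½)]
\lnot (r \to r) = \lnot 1 = 0
They differ because K3 and Łukasiewicz three-valued logic Ł3 treat I differently under implication.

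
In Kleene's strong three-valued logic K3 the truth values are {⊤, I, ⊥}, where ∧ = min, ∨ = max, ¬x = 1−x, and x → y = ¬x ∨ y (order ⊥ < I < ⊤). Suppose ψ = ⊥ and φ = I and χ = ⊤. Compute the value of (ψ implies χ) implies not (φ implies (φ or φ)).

ψ implies χ = ⊥ implies ⊤ = ⊤
φ or φ = I or I = I
φ implies (φ or φ) = I implies I = I  [not I or I]
not (φ implies (φ or φ)) = not I = I
(ψ implies χ) implies not (φ implies (φ or φ)) = ⊤ implies I = I

I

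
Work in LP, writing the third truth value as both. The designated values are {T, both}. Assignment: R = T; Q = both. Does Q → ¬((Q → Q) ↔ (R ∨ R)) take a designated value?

Yes

Q → Q = both → both = both
R ∨ R = T ∨ T = T
(Q → Q) ↔ (R ∨ R) = both ↔ T = both
¬((Q → Q) ↔ (R ∨ R)) = ¬both = both
Q → ¬((Q → Q) ↔ (R ∨ R)) = both → both = both
both ∈ {T, both}.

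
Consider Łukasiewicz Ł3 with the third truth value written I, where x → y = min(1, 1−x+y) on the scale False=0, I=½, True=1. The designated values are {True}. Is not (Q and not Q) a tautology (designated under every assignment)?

Countermodel: Q=I gives I, which is not designated.

No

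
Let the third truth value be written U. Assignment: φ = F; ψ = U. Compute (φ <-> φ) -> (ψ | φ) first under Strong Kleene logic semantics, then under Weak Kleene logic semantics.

U; U

In Strong Kleene logic: φ <-> φ = F <-> F = T
ψ | φ = U | F = U
(φ <-> φ) -> (ψ | φ) = T -> U = U
In Weak Kleene logic: φ <-> φ = F <-> F = T
ψ | φ = U | F = U
(φ <-> φ) -> (ψ | φ) = T -> U = U  [any arg is the third value ⇒ result is the third value]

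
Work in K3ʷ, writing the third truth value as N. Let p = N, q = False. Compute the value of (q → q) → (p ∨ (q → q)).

q → q = False → False = True
q → q = False → False = True
p ∨ (q → q) = N ∨ True = N
(q → q) → (p ∨ (q → q)) = True → N = N  [any arg is the third value ⇒ result is the third value]

N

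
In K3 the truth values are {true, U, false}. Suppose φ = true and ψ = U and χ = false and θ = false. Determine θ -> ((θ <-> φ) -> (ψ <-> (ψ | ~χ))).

true

θ <-> φ = false <-> true = false
~χ = ~false = true
ψ | ~χ = U | true = true
ψ <-> (ψ | ~χ) = U <-> true = U
(θ <-> φ) -> (ψ <-> (ψ | ~χ)) = false -> U = true
θ -> ((θ <-> φ) -> (ψ <-> (ψ | ~χ))) = false -> true = true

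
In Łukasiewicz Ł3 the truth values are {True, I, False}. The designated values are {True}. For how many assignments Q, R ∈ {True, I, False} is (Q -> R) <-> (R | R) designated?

5

Of the 9 assignments, 5 give a value in {True}.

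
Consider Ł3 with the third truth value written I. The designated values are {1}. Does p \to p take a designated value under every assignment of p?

Yes

Every assignment of p over {1, I, 0} gives a value in {1}.
In particular, with p=I: p \to p = 1.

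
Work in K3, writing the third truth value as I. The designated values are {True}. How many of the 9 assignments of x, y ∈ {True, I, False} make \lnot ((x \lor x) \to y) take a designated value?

Designated under: (x=True, y=False).

1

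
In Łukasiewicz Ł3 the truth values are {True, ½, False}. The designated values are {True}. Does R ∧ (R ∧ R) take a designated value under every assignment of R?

Countermodel: R=½ gives ½, which is not designated.

No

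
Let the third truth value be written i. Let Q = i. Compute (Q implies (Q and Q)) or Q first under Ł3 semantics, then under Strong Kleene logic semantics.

In Ł3: Q and Q = i and i = i
Q implies (Q and Q) = i implies i = 1
(Q implies (Q and Q)) or Q = 1 or i = 1
In Strong Kleene logic: Q and Q = i and i = i
Q implies (Q and Q) = i implies i = i  [not i or i]
(Q implies (Q and Q)) or Q = i or i = i
They differ because Ł3 and Strong Kleene logic treat i differently under implication.

1; i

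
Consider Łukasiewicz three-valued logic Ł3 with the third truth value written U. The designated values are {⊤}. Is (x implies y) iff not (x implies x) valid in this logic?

No

Countermodel: x=⊤, y=⊤ gives ⊥, which is not designated.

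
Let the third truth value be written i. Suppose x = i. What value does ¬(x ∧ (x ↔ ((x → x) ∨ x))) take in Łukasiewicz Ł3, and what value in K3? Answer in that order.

In Łukasiewicz Ł3: x → x = i → i = True
(x → x) ∨ x = True ∨ i = True
x ↔ ((x → x) ∨ x) = i ↔ True = i
x ∧ (x ↔ ((x → x) ∨ x)) = i ∧ i = i
¬(x ∧ (x ↔ ((x → x) ∨ x))) = ¬i = i
In K3: x → x = i → i = i  [¬i ∨ i]
(x → x) ∨ x = i ∨ i = i
x ↔ ((x → x) ∨ x) = i ↔ i = i
x ∧ (x ↔ ((x → x) ∨ x)) = i ∧ i = i
¬(x ∧ (x ↔ ((x → x) ∨ x))) = ¬i = i

i; i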